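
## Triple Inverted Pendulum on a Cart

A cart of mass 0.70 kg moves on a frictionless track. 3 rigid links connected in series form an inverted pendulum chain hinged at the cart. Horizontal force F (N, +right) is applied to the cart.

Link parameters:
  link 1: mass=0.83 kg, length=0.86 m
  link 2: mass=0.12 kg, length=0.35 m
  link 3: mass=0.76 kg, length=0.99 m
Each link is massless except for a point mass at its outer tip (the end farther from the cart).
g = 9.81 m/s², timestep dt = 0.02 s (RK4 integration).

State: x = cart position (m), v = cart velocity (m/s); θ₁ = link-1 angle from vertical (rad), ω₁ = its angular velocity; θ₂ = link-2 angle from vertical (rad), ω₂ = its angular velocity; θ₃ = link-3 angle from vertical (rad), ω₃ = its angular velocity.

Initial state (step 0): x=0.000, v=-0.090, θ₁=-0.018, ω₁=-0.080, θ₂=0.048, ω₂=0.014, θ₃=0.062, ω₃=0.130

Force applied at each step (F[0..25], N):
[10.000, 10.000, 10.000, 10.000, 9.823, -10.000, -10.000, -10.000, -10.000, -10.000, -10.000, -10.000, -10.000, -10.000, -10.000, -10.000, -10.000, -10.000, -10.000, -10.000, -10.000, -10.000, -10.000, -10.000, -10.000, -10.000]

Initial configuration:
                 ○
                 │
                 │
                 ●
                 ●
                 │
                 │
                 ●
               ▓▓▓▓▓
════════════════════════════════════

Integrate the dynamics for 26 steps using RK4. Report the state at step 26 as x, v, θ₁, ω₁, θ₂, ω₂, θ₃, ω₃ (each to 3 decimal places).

Answer: x=-0.136, v=-2.105, θ₁=-0.516, ω₁=0.017, θ₂=1.744, ω₂=7.195, θ₃=0.338, ω₃=2.811

Derivation:
apply F[0]=+10.000 → step 1: x=0.001, v=0.205, θ₁=-0.023, ω₁=-0.443, θ₂=0.049, ω₂=0.038, θ₃=0.065, ω₃=0.151
apply F[1]=+10.000 → step 2: x=0.008, v=0.503, θ₁=-0.036, ω₁=-0.813, θ₂=0.050, ω₂=0.064, θ₃=0.068, ω₃=0.174
apply F[2]=+10.000 → step 3: x=0.021, v=0.807, θ₁=-0.056, ω₁=-1.195, θ₂=0.051, ω₂=0.098, θ₃=0.072, ω₃=0.197
apply F[3]=+10.000 → step 4: x=0.041, v=1.116, θ₁=-0.084, ω₁=-1.590, θ₂=0.054, ω₂=0.143, θ₃=0.076, ω₃=0.219
apply F[4]=+9.823 → step 5: x=0.066, v=1.422, θ₁=-0.119, ω₁=-1.987, θ₂=0.057, ω₂=0.196, θ₃=0.080, ω₃=0.237
apply F[5]=-10.000 → step 6: x=0.092, v=1.190, θ₁=-0.157, ω₁=-1.788, θ₂=0.062, ω₂=0.312, θ₃=0.086, ω₃=0.264
apply F[6]=-10.000 → step 7: x=0.114, v=0.975, θ₁=-0.191, ω₁=-1.630, θ₂=0.070, ω₂=0.482, θ₃=0.091, ω₃=0.291
apply F[7]=-10.000 → step 8: x=0.131, v=0.777, θ₁=-0.223, ω₁=-1.508, θ₂=0.082, ω₂=0.711, θ₃=0.097, ω₃=0.314
apply F[8]=-10.000 → step 9: x=0.145, v=0.592, θ₁=-0.252, ω₁=-1.416, θ₂=0.099, ω₂=1.011, θ₃=0.104, ω₃=0.327
apply F[9]=-10.000 → step 10: x=0.155, v=0.417, θ₁=-0.279, ω₁=-1.349, θ₂=0.123, ω₂=1.391, θ₃=0.110, ω₃=0.323
apply F[10]=-10.000 → step 11: x=0.161, v=0.248, θ₁=-0.306, ω₁=-1.299, θ₂=0.155, ω₂=1.861, θ₃=0.116, ω₃=0.298
apply F[11]=-10.000 → step 12: x=0.165, v=0.082, θ₁=-0.331, ω₁=-1.258, θ₂=0.198, ω₂=2.418, θ₃=0.122, ω₃=0.248
apply F[12]=-10.000 → step 13: x=0.165, v=-0.085, θ₁=-0.356, ω₁=-1.214, θ₂=0.252, ω₂=3.041, θ₃=0.126, ω₃=0.180
apply F[13]=-10.000 → step 14: x=0.161, v=-0.254, θ₁=-0.380, ω₁=-1.158, θ₂=0.319, ω₂=3.681, θ₃=0.129, ω₃=0.110
apply F[14]=-10.000 → step 15: x=0.155, v=-0.427, θ₁=-0.402, ω₁=-1.084, θ₂=0.399, ω₂=4.281, θ₃=0.131, ω₃=0.062
apply F[15]=-10.000 → step 16: x=0.144, v=-0.602, θ₁=-0.423, ω₁=-0.992, θ₂=0.490, ω₂=4.799, θ₃=0.132, ω₃=0.055
apply F[16]=-10.000 → step 17: x=0.130, v=-0.775, θ₁=-0.442, ω₁=-0.889, θ₂=0.590, ω₂=5.227, θ₃=0.133, ω₃=0.103
apply F[17]=-10.000 → step 18: x=0.113, v=-0.945, θ₁=-0.459, ω₁=-0.779, θ₂=0.699, ω₂=5.577, θ₃=0.136, ω₃=0.206
apply F[18]=-10.000 → step 19: x=0.093, v=-1.110, θ₁=-0.473, ω₁=-0.668, θ₂=0.813, ω₂=5.872, θ₃=0.142, ω₃=0.363
apply F[19]=-10.000 → step 20: x=0.069, v=-1.269, θ₁=-0.485, ω₁=-0.559, θ₂=0.933, ω₂=6.131, θ₃=0.151, ω₃=0.571
apply F[20]=-10.000 → step 21: x=0.042, v=-1.422, θ₁=-0.495, ω₁=-0.452, θ₂=1.058, ω₂=6.369, θ₃=0.165, ω₃=0.827
apply F[21]=-10.000 → step 22: x=0.012, v=-1.570, θ₁=-0.503, ω₁=-0.348, θ₂=1.188, ω₂=6.590, θ₃=0.185, ω₃=1.132
apply F[22]=-10.000 → step 23: x=-0.021, v=-1.712, θ₁=-0.509, ω₁=-0.248, θ₂=1.322, ω₂=6.796, θ₃=0.211, ω₃=1.485
apply F[23]=-10.000 → step 24: x=-0.056, v=-1.848, θ₁=-0.513, ω₁=-0.153, θ₂=1.460, ω₂=6.977, θ₃=0.244, ω₃=1.884
apply F[24]=-10.000 → step 25: x=-0.095, v=-1.979, θ₁=-0.516, ω₁=-0.064, θ₂=1.601, ω₂=7.119, θ₃=0.286, ω₃=2.329
apply F[25]=-10.000 → step 26: x=-0.136, v=-2.105, θ₁=-0.516, ω₁=0.017, θ₂=1.744, ω₂=7.195, θ₃=0.338, ω₃=2.811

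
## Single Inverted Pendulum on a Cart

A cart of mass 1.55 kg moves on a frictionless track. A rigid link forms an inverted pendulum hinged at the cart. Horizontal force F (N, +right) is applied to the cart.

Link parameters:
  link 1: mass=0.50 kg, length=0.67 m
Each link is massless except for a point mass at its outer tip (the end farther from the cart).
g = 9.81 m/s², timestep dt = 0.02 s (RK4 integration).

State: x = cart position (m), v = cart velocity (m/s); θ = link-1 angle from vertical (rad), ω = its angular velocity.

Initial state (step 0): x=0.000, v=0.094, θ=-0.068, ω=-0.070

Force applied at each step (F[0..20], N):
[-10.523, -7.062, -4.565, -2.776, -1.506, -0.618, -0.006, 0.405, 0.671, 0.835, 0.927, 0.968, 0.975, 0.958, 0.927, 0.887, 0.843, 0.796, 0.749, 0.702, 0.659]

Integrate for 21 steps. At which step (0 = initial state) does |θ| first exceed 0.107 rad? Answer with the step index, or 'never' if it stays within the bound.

Answer: never

Derivation:
apply F[0]=-10.523 → step 1: x=0.001, v=-0.037, θ=-0.068, ω=0.106
apply F[1]=-7.062 → step 2: x=-0.001, v=-0.124, θ=-0.064, ω=0.215
apply F[2]=-4.565 → step 3: x=-0.004, v=-0.179, θ=-0.059, ω=0.279
apply F[3]=-2.776 → step 4: x=-0.008, v=-0.211, θ=-0.054, ω=0.311
apply F[4]=-1.506 → step 5: x=-0.012, v=-0.228, θ=-0.047, ω=0.320
apply F[5]=-0.618 → step 6: x=-0.017, v=-0.233, θ=-0.041, ω=0.315
apply F[6]=-0.006 → step 7: x=-0.022, v=-0.230, θ=-0.035, ω=0.300
apply F[7]=+0.405 → step 8: x=-0.026, v=-0.223, θ=-0.029, ω=0.280
apply F[8]=+0.671 → step 9: x=-0.030, v=-0.213, θ=-0.024, ω=0.257
apply F[9]=+0.835 → step 10: x=-0.035, v=-0.201, θ=-0.019, ω=0.233
apply F[10]=+0.927 → step 11: x=-0.039, v=-0.188, θ=-0.014, ω=0.209
apply F[11]=+0.968 → step 12: x=-0.042, v=-0.175, θ=-0.010, ω=0.185
apply F[12]=+0.975 → step 13: x=-0.046, v=-0.161, θ=-0.007, ω=0.163
apply F[13]=+0.958 → step 14: x=-0.049, v=-0.149, θ=-0.004, ω=0.143
apply F[14]=+0.927 → step 15: x=-0.051, v=-0.137, θ=-0.001, ω=0.124
apply F[15]=+0.887 → step 16: x=-0.054, v=-0.125, θ=0.001, ω=0.107
apply F[16]=+0.843 → step 17: x=-0.056, v=-0.114, θ=0.003, ω=0.091
apply F[17]=+0.796 → step 18: x=-0.059, v=-0.104, θ=0.005, ω=0.078
apply F[18]=+0.749 → step 19: x=-0.061, v=-0.095, θ=0.006, ω=0.065
apply F[19]=+0.702 → step 20: x=-0.062, v=-0.086, θ=0.007, ω=0.055
apply F[20]=+0.659 → step 21: x=-0.064, v=-0.078, θ=0.008, ω=0.045
max |θ| = 0.068 ≤ 0.107 over all 22 states.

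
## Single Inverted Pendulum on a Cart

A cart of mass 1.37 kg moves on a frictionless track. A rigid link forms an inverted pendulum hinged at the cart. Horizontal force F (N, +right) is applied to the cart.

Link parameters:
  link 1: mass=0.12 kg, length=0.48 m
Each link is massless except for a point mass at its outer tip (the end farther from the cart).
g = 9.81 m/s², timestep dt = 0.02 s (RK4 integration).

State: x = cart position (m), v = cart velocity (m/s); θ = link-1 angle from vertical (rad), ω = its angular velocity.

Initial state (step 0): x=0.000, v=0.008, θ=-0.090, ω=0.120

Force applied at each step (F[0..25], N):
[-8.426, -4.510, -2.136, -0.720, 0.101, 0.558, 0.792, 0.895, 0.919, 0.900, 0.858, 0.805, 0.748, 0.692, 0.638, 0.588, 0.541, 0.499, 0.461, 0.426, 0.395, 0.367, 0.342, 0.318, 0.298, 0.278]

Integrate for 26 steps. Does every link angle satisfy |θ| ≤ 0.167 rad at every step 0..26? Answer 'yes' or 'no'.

Answer: yes

Derivation:
apply F[0]=-8.426 → step 1: x=-0.001, v=-0.113, θ=-0.085, ω=0.336
apply F[1]=-4.510 → step 2: x=-0.004, v=-0.178, θ=-0.078, ω=0.436
apply F[2]=-2.136 → step 3: x=-0.008, v=-0.208, θ=-0.069, ω=0.469
apply F[3]=-0.720 → step 4: x=-0.012, v=-0.217, θ=-0.059, ω=0.462
apply F[4]=+0.101 → step 5: x=-0.016, v=-0.215, θ=-0.050, ω=0.435
apply F[5]=+0.558 → step 6: x=-0.021, v=-0.206, θ=-0.042, ω=0.397
apply F[6]=+0.792 → step 7: x=-0.025, v=-0.194, θ=-0.035, ω=0.356
apply F[7]=+0.895 → step 8: x=-0.028, v=-0.180, θ=-0.028, ω=0.315
apply F[8]=+0.919 → step 9: x=-0.032, v=-0.166, θ=-0.022, ω=0.276
apply F[9]=+0.900 → step 10: x=-0.035, v=-0.153, θ=-0.017, ω=0.240
apply F[10]=+0.858 → step 11: x=-0.038, v=-0.140, θ=-0.012, ω=0.208
apply F[11]=+0.805 → step 12: x=-0.041, v=-0.128, θ=-0.008, ω=0.179
apply F[12]=+0.748 → step 13: x=-0.043, v=-0.117, θ=-0.005, ω=0.153
apply F[13]=+0.692 → step 14: x=-0.045, v=-0.107, θ=-0.002, ω=0.130
apply F[14]=+0.638 → step 15: x=-0.047, v=-0.097, θ=0.000, ω=0.110
apply F[15]=+0.588 → step 16: x=-0.049, v=-0.089, θ=0.002, ω=0.093
apply F[16]=+0.541 → step 17: x=-0.051, v=-0.081, θ=0.004, ω=0.078
apply F[17]=+0.499 → step 18: x=-0.052, v=-0.074, θ=0.005, ω=0.065
apply F[18]=+0.461 → step 19: x=-0.054, v=-0.067, θ=0.006, ω=0.053
apply F[19]=+0.426 → step 20: x=-0.055, v=-0.061, θ=0.007, ω=0.043
apply F[20]=+0.395 → step 21: x=-0.056, v=-0.056, θ=0.008, ω=0.035
apply F[21]=+0.367 → step 22: x=-0.057, v=-0.050, θ=0.009, ω=0.027
apply F[22]=+0.342 → step 23: x=-0.058, v=-0.045, θ=0.009, ω=0.021
apply F[23]=+0.318 → step 24: x=-0.059, v=-0.041, θ=0.010, ω=0.015
apply F[24]=+0.298 → step 25: x=-0.060, v=-0.037, θ=0.010, ω=0.011
apply F[25]=+0.278 → step 26: x=-0.061, v=-0.033, θ=0.010, ω=0.007
Max |angle| over trajectory = 0.090 rad; bound = 0.167 → within bound.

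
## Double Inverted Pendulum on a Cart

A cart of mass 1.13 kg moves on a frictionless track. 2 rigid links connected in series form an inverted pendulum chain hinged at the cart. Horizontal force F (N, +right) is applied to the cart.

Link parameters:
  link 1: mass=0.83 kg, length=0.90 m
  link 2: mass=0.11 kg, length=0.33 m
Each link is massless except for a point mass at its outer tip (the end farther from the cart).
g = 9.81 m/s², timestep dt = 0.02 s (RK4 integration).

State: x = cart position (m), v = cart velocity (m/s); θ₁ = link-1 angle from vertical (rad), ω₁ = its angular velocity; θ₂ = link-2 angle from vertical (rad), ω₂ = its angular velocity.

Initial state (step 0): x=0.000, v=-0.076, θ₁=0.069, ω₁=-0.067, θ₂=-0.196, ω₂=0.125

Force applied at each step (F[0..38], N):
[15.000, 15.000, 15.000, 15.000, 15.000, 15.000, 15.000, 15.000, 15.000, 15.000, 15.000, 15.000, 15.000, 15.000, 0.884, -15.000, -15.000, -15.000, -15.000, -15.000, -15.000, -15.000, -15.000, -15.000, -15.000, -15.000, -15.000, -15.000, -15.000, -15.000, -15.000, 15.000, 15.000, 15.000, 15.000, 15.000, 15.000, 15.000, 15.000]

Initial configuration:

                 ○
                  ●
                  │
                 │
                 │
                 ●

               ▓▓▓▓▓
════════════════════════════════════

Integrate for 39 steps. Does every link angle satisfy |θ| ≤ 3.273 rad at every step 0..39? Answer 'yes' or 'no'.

Answer: yes

Derivation:
apply F[0]=+15.000 → step 1: x=0.001, v=0.178, θ₁=0.065, ω₁=-0.326, θ₂=-0.195, ω₂=-0.062
apply F[1]=+15.000 → step 2: x=0.007, v=0.433, θ₁=0.056, ω₁=-0.588, θ₂=-0.198, ω₂=-0.242
apply F[2]=+15.000 → step 3: x=0.018, v=0.690, θ₁=0.042, ω₁=-0.856, θ₂=-0.205, ω₂=-0.410
apply F[3]=+15.000 → step 4: x=0.035, v=0.951, θ₁=0.022, ω₁=-1.132, θ₂=-0.215, ω₂=-0.562
apply F[4]=+15.000 → step 5: x=0.056, v=1.215, θ₁=-0.004, ω₁=-1.418, θ₂=-0.227, ω₂=-0.694
apply F[5]=+15.000 → step 6: x=0.083, v=1.483, θ₁=-0.035, ω₁=-1.715, θ₂=-0.242, ω₂=-0.801
apply F[6]=+15.000 → step 7: x=0.116, v=1.753, θ₁=-0.073, ω₁=-2.024, θ₂=-0.259, ω₂=-0.880
apply F[7]=+15.000 → step 8: x=0.153, v=2.025, θ₁=-0.116, ω₁=-2.343, θ₂=-0.277, ω₂=-0.930
apply F[8]=+15.000 → step 9: x=0.197, v=2.295, θ₁=-0.166, ω₁=-2.670, θ₂=-0.296, ω₂=-0.951
apply F[9]=+15.000 → step 10: x=0.245, v=2.560, θ₁=-0.223, ω₁=-3.001, θ₂=-0.315, ω₂=-0.950
apply F[10]=+15.000 → step 11: x=0.299, v=2.814, θ₁=-0.286, ω₁=-3.329, θ₂=-0.334, ω₂=-0.938
apply F[11]=+15.000 → step 12: x=0.358, v=3.051, θ₁=-0.356, ω₁=-3.648, θ₂=-0.353, ω₂=-0.930
apply F[12]=+15.000 → step 13: x=0.421, v=3.264, θ₁=-0.432, ω₁=-3.950, θ₂=-0.371, ω₂=-0.948
apply F[13]=+15.000 → step 14: x=0.488, v=3.450, θ₁=-0.514, ω₁=-4.229, θ₂=-0.391, ω₂=-1.015
apply F[14]=+0.884 → step 15: x=0.557, v=3.405, θ₁=-0.599, ω₁=-4.299, θ₂=-0.412, ω₂=-1.088
apply F[15]=-15.000 → step 16: x=0.622, v=3.136, θ₁=-0.684, ω₁=-4.190, θ₂=-0.434, ω₂=-1.093
apply F[16]=-15.000 → step 17: x=0.682, v=2.875, θ₁=-0.767, ω₁=-4.118, θ₂=-0.456, ω₂=-1.085
apply F[17]=-15.000 → step 18: x=0.737, v=2.620, θ₁=-0.849, ω₁=-4.080, θ₂=-0.477, ω₂=-1.065
apply F[18]=-15.000 → step 19: x=0.787, v=2.367, θ₁=-0.930, ω₁=-4.073, θ₂=-0.498, ω₂=-1.038
apply F[19]=-15.000 → step 20: x=0.832, v=2.114, θ₁=-1.012, ω₁=-4.095, θ₂=-0.519, ω₂=-1.010
apply F[20]=-15.000 → step 21: x=0.872, v=1.858, θ₁=-1.094, ω₁=-4.144, θ₂=-0.539, ω₂=-0.988
apply F[21]=-15.000 → step 22: x=0.906, v=1.596, θ₁=-1.178, ω₁=-4.220, θ₂=-0.558, ω₂=-0.979
apply F[22]=-15.000 → step 23: x=0.935, v=1.326, θ₁=-1.263, ω₁=-4.320, θ₂=-0.578, ω₂=-0.993
apply F[23]=-15.000 → step 24: x=0.959, v=1.043, θ₁=-1.351, ω₁=-4.447, θ₂=-0.598, ω₂=-1.041
apply F[24]=-15.000 → step 25: x=0.977, v=0.746, θ₁=-1.441, ω₁=-4.600, θ₂=-0.620, ω₂=-1.136
apply F[25]=-15.000 → step 26: x=0.989, v=0.430, θ₁=-1.535, ω₁=-4.783, θ₂=-0.644, ω₂=-1.294
apply F[26]=-15.000 → step 27: x=0.994, v=0.091, θ₁=-1.633, ω₁=-4.999, θ₂=-0.672, ω₂=-1.536
apply F[27]=-15.000 → step 28: x=0.992, v=-0.274, θ₁=-1.735, ω₁=-5.251, θ₂=-0.706, ω₂=-1.885
apply F[28]=-15.000 → step 29: x=0.983, v=-0.672, θ₁=-1.843, ω₁=-5.546, θ₂=-0.749, ω₂=-2.375
apply F[29]=-15.000 → step 30: x=0.965, v=-1.109, θ₁=-1.958, ω₁=-5.891, θ₂=-0.802, ω₂=-3.049
apply F[30]=-15.000 → step 31: x=0.938, v=-1.591, θ₁=-2.079, ω₁=-6.295, θ₂=-0.872, ω₂=-3.967
apply F[31]=+15.000 → step 32: x=0.905, v=-1.766, θ₁=-2.208, ω₁=-6.534, θ₂=-0.971, ω₂=-6.007
apply F[32]=+15.000 → step 33: x=0.867, v=-1.951, θ₁=-2.341, ω₁=-6.759, θ₂=-1.114, ω₂=-8.310
apply F[33]=+15.000 → step 34: x=0.827, v=-2.132, θ₁=-2.478, ω₁=-6.940, θ₂=-1.306, ω₂=-10.883
apply F[34]=+15.000 → step 35: x=0.782, v=-2.288, θ₁=-2.618, ω₁=-7.037, θ₂=-1.551, ω₂=-13.693
apply F[35]=+15.000 → step 36: x=0.735, v=-2.394, θ₁=-2.758, ω₁=-7.004, θ₂=-1.854, ω₂=-16.623
apply F[36]=+15.000 → step 37: x=0.687, v=-2.420, θ₁=-2.897, ω₁=-6.816, θ₂=-2.215, ω₂=-19.413
apply F[37]=+15.000 → step 38: x=0.639, v=-2.336, θ₁=-3.030, ω₁=-6.496, θ₂=-2.627, ω₂=-21.614
apply F[38]=+15.000 → step 39: x=0.595, v=-2.122, θ₁=-3.156, ω₁=-6.122, θ₂=-3.072, ω₂=-22.681
Max |angle| over trajectory = 3.156 rad; bound = 3.273 → within bound.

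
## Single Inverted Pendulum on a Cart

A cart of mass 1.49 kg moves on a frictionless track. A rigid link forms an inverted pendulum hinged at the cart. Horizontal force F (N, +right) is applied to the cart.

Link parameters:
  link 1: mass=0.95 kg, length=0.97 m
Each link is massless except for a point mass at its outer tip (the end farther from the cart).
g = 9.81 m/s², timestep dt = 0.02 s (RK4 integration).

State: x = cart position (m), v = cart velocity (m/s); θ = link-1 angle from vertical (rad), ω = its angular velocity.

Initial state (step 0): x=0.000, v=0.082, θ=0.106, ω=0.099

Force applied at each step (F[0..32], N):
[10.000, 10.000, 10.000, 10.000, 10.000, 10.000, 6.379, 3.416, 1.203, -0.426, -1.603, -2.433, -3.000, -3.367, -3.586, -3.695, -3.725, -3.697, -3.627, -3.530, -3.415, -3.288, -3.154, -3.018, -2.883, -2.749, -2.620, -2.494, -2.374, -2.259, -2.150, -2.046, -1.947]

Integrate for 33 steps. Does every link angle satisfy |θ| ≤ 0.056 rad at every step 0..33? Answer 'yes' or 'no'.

Answer: no

Derivation:
apply F[0]=+10.000 → step 1: x=0.003, v=0.202, θ=0.107, ω=-0.003
apply F[1]=+10.000 → step 2: x=0.008, v=0.322, θ=0.106, ω=-0.104
apply F[2]=+10.000 → step 3: x=0.016, v=0.443, θ=0.103, ω=-0.207
apply F[3]=+10.000 → step 4: x=0.026, v=0.564, θ=0.098, ω=-0.311
apply F[4]=+10.000 → step 5: x=0.038, v=0.686, θ=0.090, ω=-0.417
apply F[5]=+10.000 → step 6: x=0.053, v=0.809, θ=0.081, ω=-0.526
apply F[6]=+6.379 → step 7: x=0.070, v=0.885, θ=0.070, ω=-0.589
apply F[7]=+3.416 → step 8: x=0.088, v=0.923, θ=0.058, ω=-0.615
apply F[8]=+1.203 → step 9: x=0.107, v=0.933, θ=0.045, ω=-0.615
apply F[9]=-0.426 → step 10: x=0.125, v=0.923, θ=0.033, ω=-0.596
apply F[10]=-1.603 → step 11: x=0.144, v=0.898, θ=0.022, ω=-0.565
apply F[11]=-2.433 → step 12: x=0.161, v=0.863, θ=0.011, ω=-0.526
apply F[12]=-3.000 → step 13: x=0.178, v=0.822, θ=0.001, ω=-0.483
apply F[13]=-3.367 → step 14: x=0.194, v=0.778, θ=-0.008, ω=-0.438
apply F[14]=-3.586 → step 15: x=0.209, v=0.731, θ=-0.017, ω=-0.392
apply F[15]=-3.695 → step 16: x=0.223, v=0.684, θ=-0.024, ω=-0.348
apply F[16]=-3.725 → step 17: x=0.236, v=0.637, θ=-0.031, ω=-0.305
apply F[17]=-3.697 → step 18: x=0.249, v=0.592, θ=-0.036, ω=-0.265
apply F[18]=-3.627 → step 19: x=0.260, v=0.548, θ=-0.041, ω=-0.228
apply F[19]=-3.530 → step 20: x=0.271, v=0.506, θ=-0.046, ω=-0.194
apply F[20]=-3.415 → step 21: x=0.280, v=0.466, θ=-0.049, ω=-0.162
apply F[21]=-3.288 → step 22: x=0.289, v=0.429, θ=-0.052, ω=-0.134
apply F[22]=-3.154 → step 23: x=0.298, v=0.393, θ=-0.054, ω=-0.108
apply F[23]=-3.018 → step 24: x=0.305, v=0.359, θ=-0.056, ω=-0.084
apply F[24]=-2.883 → step 25: x=0.312, v=0.328, θ=-0.058, ω=-0.063
apply F[25]=-2.749 → step 26: x=0.318, v=0.298, θ=-0.059, ω=-0.045
apply F[26]=-2.620 → step 27: x=0.324, v=0.271, θ=-0.060, ω=-0.028
apply F[27]=-2.494 → step 28: x=0.329, v=0.245, θ=-0.060, ω=-0.014
apply F[28]=-2.374 → step 29: x=0.334, v=0.220, θ=-0.060, ω=-0.001
apply F[29]=-2.259 → step 30: x=0.338, v=0.198, θ=-0.060, ω=0.010
apply F[30]=-2.150 → step 31: x=0.342, v=0.176, θ=-0.060, ω=0.020
apply F[31]=-2.046 → step 32: x=0.345, v=0.156, θ=-0.059, ω=0.029
apply F[32]=-1.947 → step 33: x=0.348, v=0.138, θ=-0.059, ω=0.036
Max |angle| over trajectory = 0.107 rad; bound = 0.056 → exceeded.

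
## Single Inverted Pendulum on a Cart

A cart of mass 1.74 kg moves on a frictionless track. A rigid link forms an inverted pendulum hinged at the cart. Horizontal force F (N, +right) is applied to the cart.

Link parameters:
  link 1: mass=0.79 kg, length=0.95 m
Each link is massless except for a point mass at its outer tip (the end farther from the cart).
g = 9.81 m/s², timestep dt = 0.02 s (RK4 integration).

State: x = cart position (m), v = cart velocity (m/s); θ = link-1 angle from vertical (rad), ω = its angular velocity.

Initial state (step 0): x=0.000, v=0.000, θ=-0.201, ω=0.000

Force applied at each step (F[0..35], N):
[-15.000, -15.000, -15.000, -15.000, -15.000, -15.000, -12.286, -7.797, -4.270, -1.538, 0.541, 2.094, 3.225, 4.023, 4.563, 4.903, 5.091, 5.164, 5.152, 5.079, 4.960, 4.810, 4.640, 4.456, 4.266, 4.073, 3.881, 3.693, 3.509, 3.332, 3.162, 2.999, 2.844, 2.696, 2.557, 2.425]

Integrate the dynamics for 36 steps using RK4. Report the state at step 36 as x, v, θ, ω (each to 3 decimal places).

Answer: x=-0.457, v=-0.127, θ=0.069, ω=-0.045

Derivation:
apply F[0]=-15.000 → step 1: x=-0.002, v=-0.152, θ=-0.200, ω=0.116
apply F[1]=-15.000 → step 2: x=-0.006, v=-0.305, θ=-0.196, ω=0.233
apply F[2]=-15.000 → step 3: x=-0.014, v=-0.458, θ=-0.191, ω=0.351
apply F[3]=-15.000 → step 4: x=-0.024, v=-0.612, θ=-0.182, ω=0.472
apply F[4]=-15.000 → step 5: x=-0.038, v=-0.767, θ=-0.172, ω=0.597
apply F[5]=-15.000 → step 6: x=-0.055, v=-0.924, θ=-0.158, ω=0.725
apply F[6]=-12.286 → step 7: x=-0.075, v=-1.051, θ=-0.143, ω=0.827
apply F[7]=-7.797 → step 8: x=-0.097, v=-1.129, θ=-0.126, ω=0.881
apply F[8]=-4.270 → step 9: x=-0.120, v=-1.169, θ=-0.108, ω=0.898
apply F[9]=-1.538 → step 10: x=-0.143, v=-1.178, θ=-0.090, ω=0.887
apply F[10]=+0.541 → step 11: x=-0.167, v=-1.165, θ=-0.073, ω=0.857
apply F[11]=+2.094 → step 12: x=-0.190, v=-1.136, θ=-0.056, ω=0.813
apply F[12]=+3.225 → step 13: x=-0.212, v=-1.095, θ=-0.040, ω=0.760
apply F[13]=+4.023 → step 14: x=-0.233, v=-1.046, θ=-0.026, ω=0.701
apply F[14]=+4.563 → step 15: x=-0.254, v=-0.992, θ=-0.012, ω=0.640
apply F[15]=+4.903 → step 16: x=-0.273, v=-0.935, θ=-0.000, ω=0.579
apply F[16]=+5.091 → step 17: x=-0.291, v=-0.877, θ=0.011, ω=0.519
apply F[17]=+5.164 → step 18: x=-0.308, v=-0.819, θ=0.021, ω=0.462
apply F[18]=+5.152 → step 19: x=-0.324, v=-0.762, θ=0.029, ω=0.407
apply F[19]=+5.079 → step 20: x=-0.338, v=-0.707, θ=0.037, ω=0.355
apply F[20]=+4.960 → step 21: x=-0.352, v=-0.653, θ=0.044, ω=0.307
apply F[21]=+4.810 → step 22: x=-0.365, v=-0.602, θ=0.049, ω=0.263
apply F[22]=+4.640 → step 23: x=-0.376, v=-0.553, θ=0.054, ω=0.223
apply F[23]=+4.456 → step 24: x=-0.387, v=-0.507, θ=0.058, ω=0.186
apply F[24]=+4.266 → step 25: x=-0.397, v=-0.463, θ=0.062, ω=0.152
apply F[25]=+4.073 → step 26: x=-0.405, v=-0.422, θ=0.064, ω=0.122
apply F[26]=+3.881 → step 27: x=-0.413, v=-0.384, θ=0.066, ω=0.095
apply F[27]=+3.693 → step 28: x=-0.421, v=-0.347, θ=0.068, ω=0.071
apply F[28]=+3.509 → step 29: x=-0.427, v=-0.313, θ=0.069, ω=0.049
apply F[29]=+3.332 → step 30: x=-0.433, v=-0.281, θ=0.070, ω=0.030
apply F[30]=+3.162 → step 31: x=-0.439, v=-0.251, θ=0.071, ω=0.013
apply F[31]=+2.999 → step 32: x=-0.443, v=-0.223, θ=0.071, ω=-0.002
apply F[32]=+2.844 → step 33: x=-0.448, v=-0.196, θ=0.070, ω=-0.016
apply F[33]=+2.696 → step 34: x=-0.451, v=-0.172, θ=0.070, ω=-0.027
apply F[34]=+2.557 → step 35: x=-0.454, v=-0.149, θ=0.069, ω=-0.037
apply F[35]=+2.425 → step 36: x=-0.457, v=-0.127, θ=0.069, ω=-0.045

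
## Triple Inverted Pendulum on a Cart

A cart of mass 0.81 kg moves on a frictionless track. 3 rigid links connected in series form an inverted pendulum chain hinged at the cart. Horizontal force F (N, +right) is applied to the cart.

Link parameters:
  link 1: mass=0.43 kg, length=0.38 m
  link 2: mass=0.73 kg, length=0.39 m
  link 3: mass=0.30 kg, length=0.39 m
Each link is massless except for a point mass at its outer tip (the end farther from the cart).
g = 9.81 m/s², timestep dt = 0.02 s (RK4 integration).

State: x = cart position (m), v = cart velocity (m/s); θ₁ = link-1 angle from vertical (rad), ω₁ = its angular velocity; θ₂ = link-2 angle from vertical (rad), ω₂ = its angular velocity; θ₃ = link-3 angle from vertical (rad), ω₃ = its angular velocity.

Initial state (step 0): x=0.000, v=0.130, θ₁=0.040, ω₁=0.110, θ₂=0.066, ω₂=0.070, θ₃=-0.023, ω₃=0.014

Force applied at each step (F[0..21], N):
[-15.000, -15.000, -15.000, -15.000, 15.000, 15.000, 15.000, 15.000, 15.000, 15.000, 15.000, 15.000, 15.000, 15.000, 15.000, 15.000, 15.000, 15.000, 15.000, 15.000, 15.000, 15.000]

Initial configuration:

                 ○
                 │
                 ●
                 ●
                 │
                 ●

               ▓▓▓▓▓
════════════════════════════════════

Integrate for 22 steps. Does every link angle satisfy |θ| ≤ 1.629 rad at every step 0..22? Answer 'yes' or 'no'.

apply F[0]=-15.000 → step 1: x=-0.001, v=-0.254, θ₁=0.052, ω₁=1.119, θ₂=0.068, ω₂=0.121, θ₃=-0.023, ω₃=-0.043
apply F[1]=-15.000 → step 2: x=-0.010, v=-0.642, θ₁=0.085, ω₁=2.169, θ₂=0.071, ω₂=0.139, θ₃=-0.025, ω₃=-0.092
apply F[2]=-15.000 → step 3: x=-0.027, v=-1.031, θ₁=0.139, ω₁=3.263, θ₂=0.073, ω₂=0.120, θ₃=-0.027, ω₃=-0.126
apply F[3]=-15.000 → step 4: x=-0.051, v=-1.406, θ₁=0.215, ω₁=4.331, θ₂=0.075, ω₂=0.111, θ₃=-0.030, ω₃=-0.132
apply F[4]=+15.000 → step 5: x=-0.076, v=-1.096, θ₁=0.297, ω₁=3.822, θ₂=0.076, ω₂=-0.083, θ₃=-0.033, ω₃=-0.182
apply F[5]=+15.000 → step 6: x=-0.095, v=-0.815, θ₁=0.370, ω₁=3.527, θ₂=0.071, ω₂=-0.403, θ₃=-0.037, ω₃=-0.239
apply F[6]=+15.000 → step 7: x=-0.109, v=-0.551, θ₁=0.439, ω₁=3.388, θ₂=0.059, ω₂=-0.824, θ₃=-0.042, ω₃=-0.293
apply F[7]=+15.000 → step 8: x=-0.117, v=-0.297, θ₁=0.506, ω₁=3.351, θ₂=0.038, ω₂=-1.315, θ₃=-0.048, ω₃=-0.336
apply F[8]=+15.000 → step 9: x=-0.121, v=-0.043, θ₁=0.573, ω₁=3.368, θ₂=0.006, ω₂=-1.850, θ₃=-0.055, ω₃=-0.364
apply F[9]=+15.000 → step 10: x=-0.119, v=0.213, θ₁=0.641, ω₁=3.397, θ₂=-0.036, ω₂=-2.405, θ₃=-0.063, ω₃=-0.377
apply F[10]=+15.000 → step 11: x=-0.112, v=0.476, θ₁=0.709, ω₁=3.410, θ₂=-0.090, ω₂=-2.965, θ₃=-0.070, ω₃=-0.379
apply F[11]=+15.000 → step 12: x=-0.100, v=0.744, θ₁=0.777, ω₁=3.384, θ₂=-0.155, ω₂=-3.522, θ₃=-0.078, ω₃=-0.374
apply F[12]=+15.000 → step 13: x=-0.083, v=1.015, θ₁=0.844, ω₁=3.304, θ₂=-0.231, ω₂=-4.077, θ₃=-0.085, ω₃=-0.371
apply F[13]=+15.000 → step 14: x=-0.060, v=1.288, θ₁=0.909, ω₁=3.157, θ₂=-0.318, ω₂=-4.638, θ₃=-0.093, ω₃=-0.382
apply F[14]=+15.000 → step 15: x=-0.031, v=1.556, θ₁=0.970, ω₁=2.931, θ₂=-0.416, ω₂=-5.217, θ₃=-0.101, ω₃=-0.418
apply F[15]=+15.000 → step 16: x=0.003, v=1.814, θ₁=1.025, ω₁=2.609, θ₂=-0.527, ω₂=-5.833, θ₃=-0.110, ω₃=-0.499
apply F[16]=+15.000 → step 17: x=0.041, v=2.056, θ₁=1.073, ω₁=2.169, θ₂=-0.650, ω₂=-6.507, θ₃=-0.121, ω₃=-0.649
apply F[17]=+15.000 → step 18: x=0.085, v=2.272, θ₁=1.111, ω₁=1.588, θ₂=-0.788, ω₂=-7.258, θ₃=-0.137, ω₃=-0.906
apply F[18]=+15.000 → step 19: x=0.132, v=2.449, θ₁=1.136, ω₁=0.846, θ₂=-0.941, ω₂=-8.106, θ₃=-0.159, ω₃=-1.324
apply F[19]=+15.000 → step 20: x=0.182, v=2.571, θ₁=1.144, ω₁=-0.060, θ₂=-1.113, ω₂=-9.057, θ₃=-0.191, ω₃=-1.976
apply F[20]=+15.000 → step 21: x=0.234, v=2.620, θ₁=1.132, ω₁=-1.090, θ₂=-1.304, ω₂=-10.087, θ₃=-0.240, ω₃=-2.956
apply F[21]=+15.000 → step 22: x=0.286, v=2.577, θ₁=1.100, ω₁=-2.123, θ₂=-1.516, ω₂=-11.118, θ₃=-0.312, ω₃=-4.361
Max |angle| over trajectory = 1.516 rad; bound = 1.629 → within bound.

Answer: yes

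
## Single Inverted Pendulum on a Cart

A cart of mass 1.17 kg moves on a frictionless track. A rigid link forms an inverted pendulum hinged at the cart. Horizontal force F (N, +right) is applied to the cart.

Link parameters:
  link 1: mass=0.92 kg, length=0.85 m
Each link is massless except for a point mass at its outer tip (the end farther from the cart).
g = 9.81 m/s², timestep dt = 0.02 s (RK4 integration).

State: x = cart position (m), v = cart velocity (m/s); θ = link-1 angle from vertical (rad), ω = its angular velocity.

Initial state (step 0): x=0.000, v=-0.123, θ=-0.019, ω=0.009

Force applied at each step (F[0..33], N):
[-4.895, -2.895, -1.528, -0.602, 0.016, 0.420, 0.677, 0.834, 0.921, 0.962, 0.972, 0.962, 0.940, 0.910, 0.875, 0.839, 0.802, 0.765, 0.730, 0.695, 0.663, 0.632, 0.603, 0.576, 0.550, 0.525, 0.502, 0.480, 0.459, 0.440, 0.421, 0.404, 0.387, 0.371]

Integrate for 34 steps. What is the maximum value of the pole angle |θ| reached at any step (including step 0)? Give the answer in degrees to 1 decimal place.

apply F[0]=-4.895 → step 1: x=-0.003, v=-0.204, θ=-0.018, ω=0.100
apply F[1]=-2.895 → step 2: x=-0.008, v=-0.251, θ=-0.015, ω=0.151
apply F[2]=-1.528 → step 3: x=-0.013, v=-0.275, θ=-0.012, ω=0.176
apply F[3]=-0.602 → step 4: x=-0.019, v=-0.283, θ=-0.009, ω=0.184
apply F[4]=+0.016 → step 5: x=-0.024, v=-0.282, θ=-0.005, ω=0.181
apply F[5]=+0.420 → step 6: x=-0.030, v=-0.274, θ=-0.001, ω=0.171
apply F[6]=+0.677 → step 7: x=-0.035, v=-0.263, θ=0.002, ω=0.158
apply F[7]=+0.834 → step 8: x=-0.040, v=-0.249, θ=0.005, ω=0.142
apply F[8]=+0.921 → step 9: x=-0.045, v=-0.234, θ=0.008, ω=0.126
apply F[9]=+0.962 → step 10: x=-0.050, v=-0.219, θ=0.010, ω=0.111
apply F[10]=+0.972 → step 11: x=-0.054, v=-0.204, θ=0.012, ω=0.096
apply F[11]=+0.962 → step 12: x=-0.058, v=-0.190, θ=0.014, ω=0.082
apply F[12]=+0.940 → step 13: x=-0.062, v=-0.176, θ=0.015, ω=0.069
apply F[13]=+0.910 → step 14: x=-0.065, v=-0.163, θ=0.017, ω=0.057
apply F[14]=+0.875 → step 15: x=-0.068, v=-0.151, θ=0.018, ω=0.046
apply F[15]=+0.839 → step 16: x=-0.071, v=-0.139, θ=0.018, ω=0.037
apply F[16]=+0.802 → step 17: x=-0.074, v=-0.128, θ=0.019, ω=0.029
apply F[17]=+0.765 → step 18: x=-0.076, v=-0.118, θ=0.020, ω=0.021
apply F[18]=+0.730 → step 19: x=-0.078, v=-0.109, θ=0.020, ω=0.015
apply F[19]=+0.695 → step 20: x=-0.080, v=-0.100, θ=0.020, ω=0.009
apply F[20]=+0.663 → step 21: x=-0.082, v=-0.092, θ=0.020, ω=0.004
apply F[21]=+0.632 → step 22: x=-0.084, v=-0.084, θ=0.020, ω=-0.000
apply F[22]=+0.603 → step 23: x=-0.086, v=-0.077, θ=0.020, ω=-0.004
apply F[23]=+0.576 → step 24: x=-0.087, v=-0.070, θ=0.020, ω=-0.008
apply F[24]=+0.550 → step 25: x=-0.089, v=-0.064, θ=0.020, ω=-0.010
apply F[25]=+0.525 → step 26: x=-0.090, v=-0.058, θ=0.020, ω=-0.013
apply F[26]=+0.502 → step 27: x=-0.091, v=-0.052, θ=0.019, ω=-0.015
apply F[27]=+0.480 → step 28: x=-0.092, v=-0.047, θ=0.019, ω=-0.016
apply F[28]=+0.459 → step 29: x=-0.093, v=-0.042, θ=0.019, ω=-0.018
apply F[29]=+0.440 → step 30: x=-0.094, v=-0.038, θ=0.018, ω=-0.019
apply F[30]=+0.421 → step 31: x=-0.094, v=-0.033, θ=0.018, ω=-0.020
apply F[31]=+0.404 → step 32: x=-0.095, v=-0.029, θ=0.018, ω=-0.021
apply F[32]=+0.387 → step 33: x=-0.095, v=-0.025, θ=0.017, ω=-0.021
apply F[33]=+0.371 → step 34: x=-0.096, v=-0.021, θ=0.017, ω=-0.022
Max |angle| over trajectory = 0.020 rad = 1.2°.

Answer: 1.2°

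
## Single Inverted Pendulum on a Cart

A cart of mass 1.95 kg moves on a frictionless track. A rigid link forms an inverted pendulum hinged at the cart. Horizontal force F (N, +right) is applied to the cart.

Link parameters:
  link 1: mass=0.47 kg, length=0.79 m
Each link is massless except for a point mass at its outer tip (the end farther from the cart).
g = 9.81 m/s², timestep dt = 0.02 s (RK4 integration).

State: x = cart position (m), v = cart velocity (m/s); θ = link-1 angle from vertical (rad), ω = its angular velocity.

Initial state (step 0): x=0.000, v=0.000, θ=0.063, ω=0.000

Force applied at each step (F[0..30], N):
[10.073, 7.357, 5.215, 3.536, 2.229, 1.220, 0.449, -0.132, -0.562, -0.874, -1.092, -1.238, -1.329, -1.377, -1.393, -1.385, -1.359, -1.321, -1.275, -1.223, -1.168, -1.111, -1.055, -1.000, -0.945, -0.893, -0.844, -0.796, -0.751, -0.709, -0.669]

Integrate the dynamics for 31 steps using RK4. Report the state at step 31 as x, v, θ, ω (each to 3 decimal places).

apply F[0]=+10.073 → step 1: x=0.001, v=0.100, θ=0.062, ω=-0.111
apply F[1]=+7.357 → step 2: x=0.004, v=0.173, θ=0.059, ω=-0.188
apply F[2]=+5.215 → step 3: x=0.008, v=0.224, θ=0.055, ω=-0.238
apply F[3]=+3.536 → step 4: x=0.013, v=0.257, θ=0.050, ω=-0.268
apply F[4]=+2.229 → step 5: x=0.018, v=0.278, θ=0.044, ω=-0.282
apply F[5]=+1.220 → step 6: x=0.024, v=0.289, θ=0.038, ω=-0.285
apply F[6]=+0.449 → step 7: x=0.029, v=0.292, θ=0.033, ω=-0.280
apply F[7]=-0.132 → step 8: x=0.035, v=0.289, θ=0.027, ω=-0.269
apply F[8]=-0.562 → step 9: x=0.041, v=0.282, θ=0.022, ω=-0.254
apply F[9]=-0.874 → step 10: x=0.046, v=0.272, θ=0.017, ω=-0.237
apply F[10]=-1.092 → step 11: x=0.052, v=0.260, θ=0.013, ω=-0.218
apply F[11]=-1.238 → step 12: x=0.057, v=0.247, θ=0.008, ω=-0.199
apply F[12]=-1.329 → step 13: x=0.062, v=0.233, θ=0.005, ω=-0.180
apply F[13]=-1.377 → step 14: x=0.066, v=0.219, θ=0.001, ω=-0.161
apply F[14]=-1.393 → step 15: x=0.070, v=0.204, θ=-0.002, ω=-0.143
apply F[15]=-1.385 → step 16: x=0.074, v=0.190, θ=-0.004, ω=-0.126
apply F[16]=-1.359 → step 17: x=0.078, v=0.177, θ=-0.007, ω=-0.110
apply F[17]=-1.321 → step 18: x=0.081, v=0.163, θ=-0.009, ω=-0.095
apply F[18]=-1.275 → step 19: x=0.084, v=0.151, θ=-0.011, ω=-0.082
apply F[19]=-1.223 → step 20: x=0.087, v=0.139, θ=-0.012, ω=-0.069
apply F[20]=-1.168 → step 21: x=0.090, v=0.127, θ=-0.013, ω=-0.058
apply F[21]=-1.111 → step 22: x=0.092, v=0.117, θ=-0.014, ω=-0.048
apply F[22]=-1.055 → step 23: x=0.095, v=0.107, θ=-0.015, ω=-0.039
apply F[23]=-1.000 → step 24: x=0.097, v=0.097, θ=-0.016, ω=-0.031
apply F[24]=-0.945 → step 25: x=0.099, v=0.088, θ=-0.017, ω=-0.023
apply F[25]=-0.893 → step 26: x=0.100, v=0.080, θ=-0.017, ω=-0.017
apply F[26]=-0.844 → step 27: x=0.102, v=0.072, θ=-0.017, ω=-0.011
apply F[27]=-0.796 → step 28: x=0.103, v=0.065, θ=-0.017, ω=-0.006
apply F[28]=-0.751 → step 29: x=0.104, v=0.058, θ=-0.018, ω=-0.002
apply F[29]=-0.709 → step 30: x=0.105, v=0.051, θ=-0.018, ω=0.002
apply F[30]=-0.669 → step 31: x=0.106, v=0.045, θ=-0.017, ω=0.005

Answer: x=0.106, v=0.045, θ=-0.017, ω=0.005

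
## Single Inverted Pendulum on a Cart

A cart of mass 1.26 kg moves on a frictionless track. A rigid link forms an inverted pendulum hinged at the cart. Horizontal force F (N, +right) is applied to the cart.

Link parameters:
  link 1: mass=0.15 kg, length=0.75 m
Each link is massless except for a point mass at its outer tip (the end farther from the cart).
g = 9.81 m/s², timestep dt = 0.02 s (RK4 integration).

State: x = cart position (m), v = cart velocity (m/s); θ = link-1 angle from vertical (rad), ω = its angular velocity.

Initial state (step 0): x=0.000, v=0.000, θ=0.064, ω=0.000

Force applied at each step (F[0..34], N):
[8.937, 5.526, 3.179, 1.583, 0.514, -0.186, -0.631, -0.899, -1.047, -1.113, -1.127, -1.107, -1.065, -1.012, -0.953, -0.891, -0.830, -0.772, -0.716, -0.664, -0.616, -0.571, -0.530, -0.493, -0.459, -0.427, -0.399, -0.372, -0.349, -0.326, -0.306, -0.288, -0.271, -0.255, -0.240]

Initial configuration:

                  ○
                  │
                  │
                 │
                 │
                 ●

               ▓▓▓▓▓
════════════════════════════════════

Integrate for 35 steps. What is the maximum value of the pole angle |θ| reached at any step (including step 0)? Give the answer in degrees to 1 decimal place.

Answer: 3.7°

Derivation:
apply F[0]=+8.937 → step 1: x=0.001, v=0.140, θ=0.062, ω=-0.170
apply F[1]=+5.526 → step 2: x=0.005, v=0.227, θ=0.058, ω=-0.269
apply F[2]=+3.179 → step 3: x=0.010, v=0.276, θ=0.052, ω=-0.320
apply F[3]=+1.583 → step 4: x=0.016, v=0.300, θ=0.045, ω=-0.339
apply F[4]=+0.514 → step 5: x=0.022, v=0.307, θ=0.039, ω=-0.338
apply F[5]=-0.186 → step 6: x=0.028, v=0.303, θ=0.032, ω=-0.324
apply F[6]=-0.631 → step 7: x=0.034, v=0.292, θ=0.026, ω=-0.302
apply F[7]=-0.899 → step 8: x=0.040, v=0.278, θ=0.020, ω=-0.276
apply F[8]=-1.047 → step 9: x=0.045, v=0.261, θ=0.015, ω=-0.249
apply F[9]=-1.113 → step 10: x=0.050, v=0.243, θ=0.010, ω=-0.222
apply F[10]=-1.127 → step 11: x=0.055, v=0.225, θ=0.006, ω=-0.196
apply F[11]=-1.107 → step 12: x=0.059, v=0.207, θ=0.002, ω=-0.171
apply F[12]=-1.065 → step 13: x=0.063, v=0.190, θ=-0.001, ω=-0.148
apply F[13]=-1.012 → step 14: x=0.067, v=0.174, θ=-0.004, ω=-0.128
apply F[14]=-0.953 → step 15: x=0.070, v=0.159, θ=-0.006, ω=-0.109
apply F[15]=-0.891 → step 16: x=0.073, v=0.145, θ=-0.008, ω=-0.092
apply F[16]=-0.830 → step 17: x=0.076, v=0.132, θ=-0.010, ω=-0.077
apply F[17]=-0.772 → step 18: x=0.078, v=0.120, θ=-0.011, ω=-0.064
apply F[18]=-0.716 → step 19: x=0.081, v=0.109, θ=-0.012, ω=-0.052
apply F[19]=-0.664 → step 20: x=0.083, v=0.099, θ=-0.013, ω=-0.042
apply F[20]=-0.616 → step 21: x=0.085, v=0.089, θ=-0.014, ω=-0.033
apply F[21]=-0.571 → step 22: x=0.086, v=0.081, θ=-0.015, ω=-0.025
apply F[22]=-0.530 → step 23: x=0.088, v=0.073, θ=-0.015, ω=-0.018
apply F[23]=-0.493 → step 24: x=0.089, v=0.065, θ=-0.015, ω=-0.012
apply F[24]=-0.459 → step 25: x=0.090, v=0.058, θ=-0.016, ω=-0.007
apply F[25]=-0.427 → step 26: x=0.092, v=0.052, θ=-0.016, ω=-0.003
apply F[26]=-0.399 → step 27: x=0.093, v=0.046, θ=-0.016, ω=0.001
apply F[27]=-0.372 → step 28: x=0.093, v=0.040, θ=-0.016, ω=0.004
apply F[28]=-0.349 → step 29: x=0.094, v=0.035, θ=-0.016, ω=0.007
apply F[29]=-0.326 → step 30: x=0.095, v=0.030, θ=-0.015, ω=0.010
apply F[30]=-0.306 → step 31: x=0.095, v=0.026, θ=-0.015, ω=0.011
apply F[31]=-0.288 → step 32: x=0.096, v=0.022, θ=-0.015, ω=0.013
apply F[32]=-0.271 → step 33: x=0.096, v=0.018, θ=-0.015, ω=0.015
apply F[33]=-0.255 → step 34: x=0.097, v=0.014, θ=-0.014, ω=0.016
apply F[34]=-0.240 → step 35: x=0.097, v=0.010, θ=-0.014, ω=0.017
Max |angle| over trajectory = 0.064 rad = 3.7°.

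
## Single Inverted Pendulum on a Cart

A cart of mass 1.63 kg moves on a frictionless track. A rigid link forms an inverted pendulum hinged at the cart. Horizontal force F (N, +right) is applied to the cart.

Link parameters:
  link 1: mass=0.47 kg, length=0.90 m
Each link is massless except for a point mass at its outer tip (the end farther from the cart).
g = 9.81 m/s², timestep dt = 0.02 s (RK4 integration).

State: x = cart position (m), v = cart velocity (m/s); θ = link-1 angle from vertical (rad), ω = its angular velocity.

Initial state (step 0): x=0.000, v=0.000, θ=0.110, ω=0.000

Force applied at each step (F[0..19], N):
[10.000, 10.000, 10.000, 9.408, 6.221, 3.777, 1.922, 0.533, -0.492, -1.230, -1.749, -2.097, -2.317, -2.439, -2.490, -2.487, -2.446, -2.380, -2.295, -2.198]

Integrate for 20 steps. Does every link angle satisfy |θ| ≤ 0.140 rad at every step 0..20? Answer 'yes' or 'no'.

apply F[0]=+10.000 → step 1: x=0.001, v=0.116, θ=0.109, ω=-0.104
apply F[1]=+10.000 → step 2: x=0.005, v=0.232, θ=0.106, ω=-0.209
apply F[2]=+10.000 → step 3: x=0.010, v=0.349, θ=0.101, ω=-0.316
apply F[3]=+9.408 → step 4: x=0.019, v=0.459, θ=0.093, ω=-0.416
apply F[4]=+6.221 → step 5: x=0.028, v=0.530, θ=0.084, ω=-0.476
apply F[5]=+3.777 → step 6: x=0.039, v=0.572, θ=0.075, ω=-0.505
apply F[6]=+1.922 → step 7: x=0.051, v=0.592, θ=0.064, ω=-0.511
apply F[7]=+0.533 → step 8: x=0.063, v=0.595, θ=0.054, ω=-0.502
apply F[8]=-0.492 → step 9: x=0.075, v=0.586, θ=0.044, ω=-0.482
apply F[9]=-1.230 → step 10: x=0.086, v=0.569, θ=0.035, ω=-0.454
apply F[10]=-1.749 → step 11: x=0.097, v=0.546, θ=0.026, ω=-0.421
apply F[11]=-2.097 → step 12: x=0.108, v=0.519, θ=0.018, ω=-0.387
apply F[12]=-2.317 → step 13: x=0.118, v=0.490, θ=0.011, ω=-0.351
apply F[13]=-2.439 → step 14: x=0.128, v=0.459, θ=0.004, ω=-0.316
apply F[14]=-2.490 → step 15: x=0.137, v=0.429, θ=-0.002, ω=-0.281
apply F[15]=-2.487 → step 16: x=0.145, v=0.398, θ=-0.007, ω=-0.249
apply F[16]=-2.446 → step 17: x=0.152, v=0.369, θ=-0.012, ω=-0.218
apply F[17]=-2.380 → step 18: x=0.160, v=0.340, θ=-0.016, ω=-0.189
apply F[18]=-2.295 → step 19: x=0.166, v=0.313, θ=-0.019, ω=-0.163
apply F[19]=-2.198 → step 20: x=0.172, v=0.287, θ=-0.022, ω=-0.139
Max |angle| over trajectory = 0.110 rad; bound = 0.140 → within bound.

Answer: yes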